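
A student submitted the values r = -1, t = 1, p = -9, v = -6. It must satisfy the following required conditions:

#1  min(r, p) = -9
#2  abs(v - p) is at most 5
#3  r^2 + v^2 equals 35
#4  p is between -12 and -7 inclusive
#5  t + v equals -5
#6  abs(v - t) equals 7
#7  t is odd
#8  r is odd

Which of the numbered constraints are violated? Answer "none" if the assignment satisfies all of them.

Constraint 3 does not hold.

#1 min(-1, -9) = -9 — holds.
#2 abs(-6 - (-9)) = 3; 3 ≤ 5 — holds.
#3 r^2 + v^2 = (-1)^2 + (-6)^2 = 1 + 36 = 37, not 35 — fails.
#4 p = -9 lies in [-12, -7] — holds.
#5 t + v = 1 + (-6) = -5 — holds.
#6 abs(-6 - 1) = 7 — holds.
#7 t = 1 is odd — holds.
#8 r = -1 is odd — holds.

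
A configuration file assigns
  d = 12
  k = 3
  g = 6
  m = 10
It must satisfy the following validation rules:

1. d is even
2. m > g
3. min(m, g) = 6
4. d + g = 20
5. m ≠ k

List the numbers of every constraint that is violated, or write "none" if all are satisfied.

Constraint 4 is violated.

1. d = 12 is even — OK.
2. m = 10, g = 6; 10 > 6 — OK.
3. min(10, 6) = 6 — OK.
4. d + g = 12 + 6 = 18, not 20 — violated.
5. m = 10, k = 3; distinct — OK.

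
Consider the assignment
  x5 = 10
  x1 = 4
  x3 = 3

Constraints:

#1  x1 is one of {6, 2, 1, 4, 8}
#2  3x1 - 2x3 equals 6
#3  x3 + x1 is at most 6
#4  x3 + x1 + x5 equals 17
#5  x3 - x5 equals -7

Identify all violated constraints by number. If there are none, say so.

The assignment fails constraint 3.

#1 x1 = 4 is in {6, 2, 1, 4, 8}  ✓
#2 3x1 - 2x3 = 3(4) - 2(3) = 6  ✓
#3 x3 + x1 = 3 + 4 = 7; 7 > 6, bound 6 not met  ✗
#4 x3 + x1 + x5 = 3 + 4 + 10 = 17  ✓
#5 x3 - x5 = 3 - 10 = -7  ✓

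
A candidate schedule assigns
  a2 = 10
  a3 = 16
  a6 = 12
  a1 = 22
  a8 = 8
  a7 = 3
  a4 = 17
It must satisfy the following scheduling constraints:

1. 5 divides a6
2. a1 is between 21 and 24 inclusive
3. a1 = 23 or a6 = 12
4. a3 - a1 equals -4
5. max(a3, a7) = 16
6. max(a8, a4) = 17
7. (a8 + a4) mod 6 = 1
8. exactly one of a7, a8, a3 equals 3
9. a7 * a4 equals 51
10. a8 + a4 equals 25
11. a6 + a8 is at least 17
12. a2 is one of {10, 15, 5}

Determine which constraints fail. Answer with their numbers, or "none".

1. 12 = 5*2 + 2, so 5 does not divide 12 — fails.
2. a1 = 22 lies in [21, 24] — holds.
3. a1 = 22 ≠ 23, but a6 = 12 = 12 (second disjunct) — holds.
4. a3 - a1 = 16 - 22 = -6, not -4 — fails.
5. max(16, 3) = 16 — holds.
6. max(8, 17) = 17 — holds.
7. a8 + a4 = 25; 25 mod 6 = 1 — holds.
8. a7=3, a8=8, a3=16; 1 of them equals 3 — holds.
9. a7 * a4 = 3 * 17 = 51 — holds.
10. a8 + a4 = 8 + 17 = 25 — holds.
11. a6 + a8 = 12 + 8 = 20; 20 ≥ 17 — holds.
12. a2 = 10 is in {10, 15, 5} — holds.

Constraints 1, 4 are violated.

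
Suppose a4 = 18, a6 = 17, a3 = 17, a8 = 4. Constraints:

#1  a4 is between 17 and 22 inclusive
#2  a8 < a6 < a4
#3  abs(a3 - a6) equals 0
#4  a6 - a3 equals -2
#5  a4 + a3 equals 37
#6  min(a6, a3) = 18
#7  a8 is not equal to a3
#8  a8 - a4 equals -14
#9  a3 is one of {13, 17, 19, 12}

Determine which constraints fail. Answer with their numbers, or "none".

Constraints 4, 5, and 6 do not hold.

#1 a4 = 18 lies in [17, 22] — holds.
#2 values 4 < 17 < 18 — holds.
#3 abs(17 - 17) = 0 — holds.
#4 a6 - a3 = 17 - 17 = 0, not -2 — does not hold.
#5 a4 + a3 = 18 + 17 = 35, not 37 — does not hold.
#6 min(17, 17) = 17, not 18 — does not hold.
#7 a8 = 4, a3 = 17; distinct — holds.
#8 a8 - a4 = 4 - 18 = -14 — holds.
#9 a3 = 17 is in {13, 17, 19, 12} — holds.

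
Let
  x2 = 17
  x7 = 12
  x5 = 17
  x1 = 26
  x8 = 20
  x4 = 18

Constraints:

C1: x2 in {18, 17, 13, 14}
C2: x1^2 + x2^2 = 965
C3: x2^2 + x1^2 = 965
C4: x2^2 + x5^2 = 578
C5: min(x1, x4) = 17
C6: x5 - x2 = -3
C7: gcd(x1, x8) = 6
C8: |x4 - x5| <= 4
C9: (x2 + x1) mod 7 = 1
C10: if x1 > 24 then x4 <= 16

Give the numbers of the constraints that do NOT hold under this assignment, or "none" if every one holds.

C1: x2 = 17 is in {18, 17, 13, 14}  OK
C2: x1^2 + x2^2 = 26^2 + 17^2 = 676 + 289 = 965  OK
C3: x2^2 + x1^2 = 17^2 + 26^2 = 289 + 676 = 965  OK
C4: x2^2 + x5^2 = 17^2 + 17^2 = 289 + 289 = 578  OK
C5: min(26, 18) = 18, not 17  FAIL
C6: x5 - x2 = 17 - 17 = 0, not -3  FAIL
C7: gcd(26, 20) = 2, not 6  FAIL
C8: |18 - 17| = 1; 1 ≤ 4  OK
C9: x2 + x1 = 43; 43 mod 7 = 1  OK
C10: x1 = 26 > 24, so we need x4 ≤ 16; but x4 = 18 > 16  FAIL

No — constraints 5, 6, 7, and 10 are not satisfied.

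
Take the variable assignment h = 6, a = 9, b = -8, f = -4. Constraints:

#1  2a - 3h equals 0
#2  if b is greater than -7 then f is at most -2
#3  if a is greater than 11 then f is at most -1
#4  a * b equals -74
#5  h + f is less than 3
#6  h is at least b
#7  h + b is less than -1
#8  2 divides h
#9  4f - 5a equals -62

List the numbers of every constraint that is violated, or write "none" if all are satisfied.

The assignment fails constraints 4, 9.

#1 2a - 3h = 2(9) - 3(6) = 0 — OK.
#2 b = -8, not > -7; antecedent false, conditional vacuously true — OK.
#3 a = 9, not > 11; antecedent false, conditional vacuously true — OK.
#4 a * b = 9 * (-8) = -72, not -74 — violated.
#5 h + f = 6 + (-4) = 2; 2 < 3 — OK.
#6 h = 6, b = -8; 6 ≥ -8 — OK.
#7 h + b = 6 + (-8) = -2; -2 < -1 — OK.
#8 6 / 2 = 3, so 2 divides 6 — OK.
#9 4f - 5a = 4(-4) - 5(9) = -61, not -62 — violated.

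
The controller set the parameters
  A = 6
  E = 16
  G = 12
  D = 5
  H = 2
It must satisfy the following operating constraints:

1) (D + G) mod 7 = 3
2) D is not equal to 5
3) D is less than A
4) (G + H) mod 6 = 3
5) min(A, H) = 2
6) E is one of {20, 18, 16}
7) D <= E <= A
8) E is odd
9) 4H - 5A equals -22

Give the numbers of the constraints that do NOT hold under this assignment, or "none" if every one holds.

1) D + G = 17; 17 mod 7 = 3 — satisfied.
2) D = 5, but 5 is required to differ — violated.
3) D = 5, A = 6; 5 < 6 — satisfied.
4) G + H = 14; 14 mod 6 = 2, not 3 — violated.
5) min(6, 2) = 2 — satisfied.
6) E = 16 is in {20, 18, 16} — satisfied.
7) values 5, 16, 6; E = 16 is not <= A = 6 — violated.
8) E = 16 is even — violated.
9) 4H - 5A = 4(2) - 5(6) = -22 — satisfied.

No — constraints 2, 4, 7, and 8 are not satisfied.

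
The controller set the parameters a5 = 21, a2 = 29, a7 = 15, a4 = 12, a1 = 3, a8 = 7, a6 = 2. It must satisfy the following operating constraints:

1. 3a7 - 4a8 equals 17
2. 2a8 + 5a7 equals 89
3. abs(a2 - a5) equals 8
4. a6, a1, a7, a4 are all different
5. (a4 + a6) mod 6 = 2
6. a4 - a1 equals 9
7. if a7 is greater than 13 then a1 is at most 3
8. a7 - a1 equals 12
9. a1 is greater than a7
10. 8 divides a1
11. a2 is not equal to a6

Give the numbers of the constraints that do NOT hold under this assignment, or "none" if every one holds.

No — constraints 9, 10 are not satisfied.

1. 3a7 - 4a8 = 3(15) - 4(7) = 17 — holds.
2. 2a8 + 5a7 = 2(7) + 5(15) = 89 — holds.
3. abs(29 - 21) = 8 — holds.
4. values 2, 3, 15, 12 are pairwise distinct — holds.
5. a4 + a6 = 14; 14 mod 6 = 2 — holds.
6. a4 - a1 = 12 - 3 = 9 — holds.
7. a7 = 15 > 13, so we need a1 ≤ 3; a1 = 3 ≤ 3 — holds.
8. a7 - a1 = 15 - 3 = 12 — holds.
9. a1 = 3, a7 = 15; 3 ≤ 15 (want >) — does not hold.
10. 3 = 8*0 + 3, so 8 does not divide 3 — does not hold.
11. a2 = 29, a6 = 2; distinct — holds.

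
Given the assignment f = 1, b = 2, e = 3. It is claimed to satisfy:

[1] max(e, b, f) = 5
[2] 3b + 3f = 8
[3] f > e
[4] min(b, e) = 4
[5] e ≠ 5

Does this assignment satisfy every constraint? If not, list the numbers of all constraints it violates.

[1] max(3, 2, 1) = 3, not 5 — violated.
[2] 3b + 3f = 3(2) + 3(1) = 9, not 8 — violated.
[3] f = 1, e = 3; 1 ≤ 3 (want >) — violated.
[4] min(2, 3) = 2, not 4 — violated.
[5] e = 3, and 3 ≠ 5 — OK.

The assignment fails constraints 1, 2, 3, 4.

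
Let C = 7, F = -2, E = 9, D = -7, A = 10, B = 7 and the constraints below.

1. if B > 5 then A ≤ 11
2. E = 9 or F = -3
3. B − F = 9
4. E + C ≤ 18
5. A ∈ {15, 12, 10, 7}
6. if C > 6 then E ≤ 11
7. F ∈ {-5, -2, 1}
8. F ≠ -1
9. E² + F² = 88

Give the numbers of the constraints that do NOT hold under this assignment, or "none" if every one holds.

Constraint 9 is violated.

1. B = 7 > 5, so we need A ≤ 11; A = 10 ≤ 11  ✓
2. E = 9 = 9 (first disjunct)  ✓
3. B − F = 7 − (-2) = 9  ✓
4. E + C = 9 + 7 = 16; 16 ≤ 18  ✓
5. A = 10 is in {15, 12, 10, 7}  ✓
6. C = 7 > 6, so we need E ≤ 11; E = 9 ≤ 11  ✓
7. F = -2 is in {-5, -2, 1}  ✓
8. F = -2, and -2 ≠ -1  ✓
9. E² + F² = 9² + (-2)² = 81 + 4 = 85, not 88  ✗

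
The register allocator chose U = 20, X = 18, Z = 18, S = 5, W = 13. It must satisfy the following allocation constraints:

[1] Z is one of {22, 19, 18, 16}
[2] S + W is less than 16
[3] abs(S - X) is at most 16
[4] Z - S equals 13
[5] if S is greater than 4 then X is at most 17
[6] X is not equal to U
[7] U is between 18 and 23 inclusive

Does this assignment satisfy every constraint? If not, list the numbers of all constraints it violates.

Constraints 2, 5 do not hold.

[1] Z = 18 is in {22, 19, 18, 16}  true
[2] S + W = 5 + 13 = 18; 18 ≥ 16, bound 16 not met  false
[3] abs(5 - 18) = 13; 13 ≤ 16  true
[4] Z - S = 18 - 5 = 13  true
[5] S = 5 > 4, so we need X ≤ 17; but X = 18 > 17  false
[6] X = 18, U = 20; distinct  true
[7] U = 20 lies in [18, 23]  true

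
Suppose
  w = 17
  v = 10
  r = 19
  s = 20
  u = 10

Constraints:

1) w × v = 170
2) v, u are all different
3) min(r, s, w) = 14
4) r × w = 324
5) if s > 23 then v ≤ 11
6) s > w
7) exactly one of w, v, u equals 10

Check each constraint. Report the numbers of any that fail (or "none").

Violated: 2, 3, 4, 7.

1) w × v = 17 × 10 = 170  holds
2) v = u = 10, not all different  fails
3) min(19, 20, 17) = 17, not 14  fails
4) r × w = 19 × 17 = 323, not 324  fails
5) s = 20, not > 23; antecedent false, conditional vacuously true  holds
6) s = 20, w = 17; 20 > 17  holds
7) w=17, v=10, u=10; 2 of them equal 10, not exactly one  fails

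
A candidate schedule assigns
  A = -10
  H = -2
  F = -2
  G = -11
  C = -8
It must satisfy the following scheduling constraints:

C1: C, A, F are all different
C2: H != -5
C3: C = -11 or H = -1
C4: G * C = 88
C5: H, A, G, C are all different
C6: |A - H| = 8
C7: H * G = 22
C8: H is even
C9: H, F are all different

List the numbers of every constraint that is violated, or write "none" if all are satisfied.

C1: values -8, -10, -2 are pairwise distinct — satisfied.
C2: H = -2, and -2 ≠ -5 — satisfied.
C3: C = -8 ≠ -11 and H = -2 ≠ -1; both disjuncts false — violated.
C4: G * C = -11 * (-8) = 88 — satisfied.
C5: values -2, -10, -11, -8 are pairwise distinct — satisfied.
C6: |-10 - (-2)| = 8 — satisfied.
C7: H * G = -2 * (-11) = 22 — satisfied.
C8: H = -2 is even — satisfied.
C9: H = F = -2, not all different — violated.

The assignment fails constraints 3 and 9.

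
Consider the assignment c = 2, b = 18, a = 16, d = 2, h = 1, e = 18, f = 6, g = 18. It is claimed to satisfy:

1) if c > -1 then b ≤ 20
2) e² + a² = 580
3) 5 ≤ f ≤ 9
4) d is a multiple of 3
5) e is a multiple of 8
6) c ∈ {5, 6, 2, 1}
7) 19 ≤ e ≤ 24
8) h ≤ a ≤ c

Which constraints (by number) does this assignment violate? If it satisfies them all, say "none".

1) c = 2 > -1, so we need b ≤ 20; b = 18 ≤ 20  ✔
2) e² + a² = 18² + 16² = 324 + 256 = 580  ✔
3) f = 6 lies in [5, 9]  ✔
4) 2 = 3×0 + 2, so 3 does not divide 2  ✘
5) 18 = 8×2 + 2, so 8 does not divide 18  ✘
6) c = 2 is in {5, 6, 2, 1}  ✔
7) e = 18 is outside [19, 24]  ✘
8) values 1, 16, 2; a = 16 is not ≤ c = 2  ✘

Constraints 4, 5, 7, and 8 do not hold.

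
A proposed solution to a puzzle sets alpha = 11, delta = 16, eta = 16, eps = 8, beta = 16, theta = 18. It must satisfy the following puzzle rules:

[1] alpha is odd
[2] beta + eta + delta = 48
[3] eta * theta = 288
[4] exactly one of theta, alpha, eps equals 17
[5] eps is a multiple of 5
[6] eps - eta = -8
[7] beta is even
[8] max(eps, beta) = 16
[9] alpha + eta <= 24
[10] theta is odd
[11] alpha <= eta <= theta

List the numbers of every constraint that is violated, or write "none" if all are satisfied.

[1] alpha = 11 is odd — OK.
[2] beta + eta + delta = 16 + 16 + 16 = 48 — OK.
[3] eta * theta = 16 * 18 = 288 — OK.
[4] theta=18, alpha=11, eps=8; 0 of them equal 17, not exactly one — violated.
[5] 8 = 5*1 + 3, so 5 does not divide 8 — violated.
[6] eps - eta = 8 - 16 = -8 — OK.
[7] beta = 16 is even — OK.
[8] max(8, 16) = 16 — OK.
[9] alpha + eta = 11 + 16 = 27; 27 > 24, bound 24 not met — violated.
[10] theta = 18 is even — violated.
[11] values 11 <= 16 <= 18 — OK.

Constraints 4, 5, 9, and 10 are violated.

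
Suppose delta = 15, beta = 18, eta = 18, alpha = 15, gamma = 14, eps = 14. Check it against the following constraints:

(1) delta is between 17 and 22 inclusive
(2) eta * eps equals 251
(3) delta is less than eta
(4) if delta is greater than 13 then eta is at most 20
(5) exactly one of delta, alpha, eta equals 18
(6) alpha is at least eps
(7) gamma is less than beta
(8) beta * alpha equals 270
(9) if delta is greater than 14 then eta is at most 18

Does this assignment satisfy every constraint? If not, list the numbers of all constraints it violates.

Constraints 1 and 2 do not hold.

(1) delta = 15 is outside [17, 22] — violated.
(2) eta * eps = 18 * 14 = 252, not 251 — violated.
(3) delta = 15, eta = 18; 15 < 18 — satisfied.
(4) delta = 15 > 13, so we need eta ≤ 20; eta = 18 ≤ 20 — satisfied.
(5) delta=15, alpha=15, eta=18; 1 of them equals 18 — satisfied.
(6) alpha = 15, eps = 14; 15 ≥ 14 — satisfied.
(7) gamma = 14, beta = 18; 14 < 18 — satisfied.
(8) beta * alpha = 18 * 15 = 270 — satisfied.
(9) delta = 15 > 14, so we need eta ≤ 18; eta = 18 ≤ 18 — satisfied.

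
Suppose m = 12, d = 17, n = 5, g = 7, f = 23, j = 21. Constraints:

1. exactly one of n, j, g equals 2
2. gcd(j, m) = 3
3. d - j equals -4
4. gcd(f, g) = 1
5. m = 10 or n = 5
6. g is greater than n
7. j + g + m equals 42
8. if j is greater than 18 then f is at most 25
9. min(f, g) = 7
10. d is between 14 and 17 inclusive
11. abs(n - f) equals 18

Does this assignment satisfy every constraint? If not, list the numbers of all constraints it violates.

1. n=5, j=21, g=7; 0 of them equal 2, not exactly one  no
2. gcd(21, 12) = 3  yes
3. d - j = 17 - 21 = -4  yes
4. gcd(23, 7) = 1  yes
5. m = 12 ≠ 10, but n = 5 = 5 (second disjunct)  yes
6. g = 7, n = 5; 7 > 5  yes
7. j + g + m = 21 + 7 + 12 = 40, not 42  no
8. j = 21 > 18, so we need f ≤ 25; f = 23 ≤ 25  yes
9. min(23, 7) = 7  yes
10. d = 17 lies in [14, 17]  yes
11. abs(5 - 23) = 18  yes

Constraints 1, 7 do not hold.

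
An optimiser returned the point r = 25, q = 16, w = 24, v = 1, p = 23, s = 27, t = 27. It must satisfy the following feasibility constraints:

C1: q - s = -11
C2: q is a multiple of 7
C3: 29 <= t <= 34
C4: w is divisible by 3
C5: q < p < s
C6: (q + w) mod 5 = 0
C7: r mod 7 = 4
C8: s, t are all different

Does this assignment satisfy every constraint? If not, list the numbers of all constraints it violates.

Constraints 2, 3, and 8 do not hold.

C1: q - s = 16 - 27 = -11  ✓
C2: 16 = 7*2 + 2, so 7 does not divide 16  ✗
C3: t = 27 is outside [29, 34]  ✗
C4: 24 / 3 = 8, so 3 divides 24  ✓
C5: values 16 < 23 < 27  ✓
C6: q + w = 40; 40 mod 5 = 0  ✓
C7: 25 mod 7 = 4  ✓
C8: s = t = 27, not all different  ✗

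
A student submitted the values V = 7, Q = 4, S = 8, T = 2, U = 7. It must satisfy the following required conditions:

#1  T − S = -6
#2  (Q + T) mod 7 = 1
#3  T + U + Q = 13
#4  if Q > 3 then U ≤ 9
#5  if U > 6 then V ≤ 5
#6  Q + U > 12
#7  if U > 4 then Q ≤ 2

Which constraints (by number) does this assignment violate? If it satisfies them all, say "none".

The assignment fails constraints 2, 5, 6, 7.

#1 T − S = 2 − 8 = -6  yes
#2 Q + T = 6; 6 mod 7 = 6, not 1  no
#3 T + U + Q = 2 + 7 + 4 = 13  yes
#4 Q = 4 > 3, so we need U ≤ 9; U = 7 ≤ 9  yes
#5 U = 7 > 6, so we need V ≤ 5; but V = 7 > 5  no
#6 Q + U = 4 + 7 = 11; 11 ≤ 12, bound 12 not met  no
#7 U = 7 > 4, so we need Q ≤ 2; but Q = 4 > 2  no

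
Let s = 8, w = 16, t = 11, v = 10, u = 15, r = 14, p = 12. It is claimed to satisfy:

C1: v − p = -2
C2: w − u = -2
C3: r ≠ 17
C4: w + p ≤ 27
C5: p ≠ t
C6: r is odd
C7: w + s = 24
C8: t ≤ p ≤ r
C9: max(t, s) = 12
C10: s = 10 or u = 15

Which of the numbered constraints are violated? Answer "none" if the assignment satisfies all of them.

Constraints 2, 4, 6, and 9 do not hold.

C1: v − p = 10 − 12 = -2 — OK.
C2: w − u = 16 − 15 = 1, not -2 — violated.
C3: r = 14, and 14 ≠ 17 — OK.
C4: w + p = 16 + 12 = 28; 28 > 27, bound 27 not met — violated.
C5: p = 12, t = 11; distinct — OK.
C6: r = 14 is even — violated.
C7: w + s = 16 + 8 = 24 — OK.
C8: values 11 ≤ 12 ≤ 14 — OK.
C9: max(11, 8) = 11, not 12 — violated.
C10: s = 8 ≠ 10, but u = 15 = 15 (second disjunct) — OK.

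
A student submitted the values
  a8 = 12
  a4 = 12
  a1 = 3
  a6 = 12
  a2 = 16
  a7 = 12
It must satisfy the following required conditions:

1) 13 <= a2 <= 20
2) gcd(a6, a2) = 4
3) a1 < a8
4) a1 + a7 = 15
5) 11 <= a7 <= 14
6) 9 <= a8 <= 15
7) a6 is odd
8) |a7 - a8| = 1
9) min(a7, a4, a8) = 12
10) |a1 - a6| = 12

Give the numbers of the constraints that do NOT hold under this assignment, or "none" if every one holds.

Constraints 7, 8, and 10 do not hold.

1) a2 = 16 lies in [13, 20]  yes
2) gcd(12, 16) = 4  yes
3) a1 = 3, a8 = 12; 3 < 12  yes
4) a1 + a7 = 3 + 12 = 15  yes
5) a7 = 12 lies in [11, 14]  yes
6) a8 = 12 lies in [9, 15]  yes
7) a6 = 12 is even  no
8) |12 - 12| = 0, not 1  no
9) min(12, 12, 12) = 12  yes
10) |3 - 12| = 9, not 12  no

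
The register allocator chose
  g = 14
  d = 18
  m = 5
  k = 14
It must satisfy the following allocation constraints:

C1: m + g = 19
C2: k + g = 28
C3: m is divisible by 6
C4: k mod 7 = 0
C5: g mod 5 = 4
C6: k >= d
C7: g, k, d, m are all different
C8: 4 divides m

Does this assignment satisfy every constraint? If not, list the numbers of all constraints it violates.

C1: m + g = 5 + 14 = 19  ✓
C2: k + g = 14 + 14 = 28  ✓
C3: 5 = 6*0 + 5, so 6 does not divide 5  ✗
C4: 14 mod 7 = 0  ✓
C5: 14 mod 5 = 4  ✓
C6: k = 14, d = 18; 14 < 18 (want ≥)  ✗
C7: g = k = 14, not all different  ✗
C8: 5 = 4*1 + 1, so 4 does not divide 5  ✗

Constraints 3, 6, 7, 8 are violated.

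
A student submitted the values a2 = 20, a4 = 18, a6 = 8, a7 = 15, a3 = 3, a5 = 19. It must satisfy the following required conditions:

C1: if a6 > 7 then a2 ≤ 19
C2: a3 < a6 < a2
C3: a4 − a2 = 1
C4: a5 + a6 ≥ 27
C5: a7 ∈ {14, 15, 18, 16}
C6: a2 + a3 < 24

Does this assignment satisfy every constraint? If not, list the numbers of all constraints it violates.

Violated: 1 and 3.

C1: a6 = 8 > 7, so we need a2 ≤ 19; but a2 = 20 > 19 — does not hold.
C2: values 3 < 8 < 20 — holds.
C3: a4 − a2 = 18 − 20 = -2, not 1 — does not hold.
C4: a5 + a6 = 19 + 8 = 27; 27 ≥ 27 — holds.
C5: a7 = 15 is in {14, 15, 18, 16} — holds.
C6: a2 + a3 = 20 + 3 = 23; 23 < 24 — holds.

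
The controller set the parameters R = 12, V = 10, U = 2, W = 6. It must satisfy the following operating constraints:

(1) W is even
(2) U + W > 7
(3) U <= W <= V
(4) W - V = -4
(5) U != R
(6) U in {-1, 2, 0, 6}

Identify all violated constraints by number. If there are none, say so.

(1) W = 6 is even — satisfied.
(2) U + W = 2 + 6 = 8; 8 > 7 — satisfied.
(3) values 2 <= 6 <= 10 — satisfied.
(4) W - V = 6 - 10 = -4 — satisfied.
(5) U = 2, R = 12; distinct — satisfied.
(6) U = 2 is in {-1, 2, 0, 6} — satisfied.

All constraints are satisfied.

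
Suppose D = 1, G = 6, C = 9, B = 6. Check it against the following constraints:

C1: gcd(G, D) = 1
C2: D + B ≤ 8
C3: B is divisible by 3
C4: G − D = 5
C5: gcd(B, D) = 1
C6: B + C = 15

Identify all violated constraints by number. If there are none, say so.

C1: gcd(6, 1) = 1 — satisfied.
C2: D + B = 1 + 6 = 7; 7 ≤ 8 — satisfied.
C3: 6 / 3 = 2, so 3 divides 6 — satisfied.
C4: G − D = 6 − 1 = 5 — satisfied.
C5: gcd(6, 1) = 1 — satisfied.
C6: B + C = 6 + 9 = 15 — satisfied.

Yes — all constraints hold.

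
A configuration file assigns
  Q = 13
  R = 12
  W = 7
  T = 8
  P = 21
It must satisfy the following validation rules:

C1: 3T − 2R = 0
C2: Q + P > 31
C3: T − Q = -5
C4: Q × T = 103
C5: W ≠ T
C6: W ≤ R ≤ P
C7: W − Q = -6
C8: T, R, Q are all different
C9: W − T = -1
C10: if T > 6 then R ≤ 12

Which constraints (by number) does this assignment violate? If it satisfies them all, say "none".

C1: 3T − 2R = 3(8) − 2(12) = 0 — OK.
C2: Q + P = 13 + 21 = 34; 34 > 31 — OK.
C3: T − Q = 8 − 13 = -5 — OK.
C4: Q × T = 13 × 8 = 104, not 103 — violated.
C5: W = 7, T = 8; distinct — OK.
C6: values 7 ≤ 12 ≤ 21 — OK.
C7: W − Q = 7 − 13 = -6 — OK.
C8: values 8, 12, 13 are pairwise distinct — OK.
C9: W − T = 7 − 8 = -1 — OK.
C10: T = 8 > 6, so we need R ≤ 12; R = 12 ≤ 12 — OK.

Constraint 4 does not hold.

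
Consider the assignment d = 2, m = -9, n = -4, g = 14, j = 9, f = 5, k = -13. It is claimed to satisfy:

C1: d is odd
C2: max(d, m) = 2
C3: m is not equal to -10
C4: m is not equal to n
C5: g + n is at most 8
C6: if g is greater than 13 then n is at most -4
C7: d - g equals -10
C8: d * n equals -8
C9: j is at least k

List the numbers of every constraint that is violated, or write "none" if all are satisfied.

C1: d = 2 is even  fails
C2: max(2, -9) = 2  holds
C3: m = -9, and -9 ≠ -10  holds
C4: m = -9, n = -4; distinct  holds
C5: g + n = 14 + (-4) = 10; 10 > 8, bound 8 not met  fails
C6: g = 14 > 13, so we need n ≤ -4; n = -4 ≤ -4  holds
C7: d - g = 2 - 14 = -12, not -10  fails
C8: d * n = 2 * (-4) = -8  holds
C9: j = 9, k = -13; 9 ≥ -13  holds

The assignment fails constraints 1, 5, and 7.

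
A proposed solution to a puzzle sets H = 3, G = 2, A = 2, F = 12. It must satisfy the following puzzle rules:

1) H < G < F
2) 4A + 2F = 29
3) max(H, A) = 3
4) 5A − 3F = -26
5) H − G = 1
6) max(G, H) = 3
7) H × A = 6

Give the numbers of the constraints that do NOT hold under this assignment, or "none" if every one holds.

1) values 3, 2, 12; H = 3 is not < G = 2  fails
2) 4A + 2F = 4(2) + 2(12) = 32, not 29  fails
3) max(3, 2) = 3  holds
4) 5A − 3F = 5(2) − 3(12) = -26  holds
5) H − G = 3 − 2 = 1  holds
6) max(2, 3) = 3  holds
7) H × A = 3 × 2 = 6  holds

Constraints 1, 2 are violated.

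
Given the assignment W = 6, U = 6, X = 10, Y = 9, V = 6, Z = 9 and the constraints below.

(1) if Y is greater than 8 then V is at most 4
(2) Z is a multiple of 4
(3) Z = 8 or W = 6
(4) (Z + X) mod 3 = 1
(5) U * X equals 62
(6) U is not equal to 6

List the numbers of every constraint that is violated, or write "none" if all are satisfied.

Violated: 1, 2, 5, 6.

(1) Y = 9 > 8, so we need V ≤ 4; but V = 6 > 4  ✗
(2) 9 = 4*2 + 1, so 4 does not divide 9  ✗
(3) Z = 9 ≠ 8, but W = 6 = 6 (second disjunct)  ✓
(4) Z + X = 19; 19 mod 3 = 1  ✓
(5) U * X = 6 * 10 = 60, not 62  ✗
(6) U = 6, but 6 is required to differ  ✗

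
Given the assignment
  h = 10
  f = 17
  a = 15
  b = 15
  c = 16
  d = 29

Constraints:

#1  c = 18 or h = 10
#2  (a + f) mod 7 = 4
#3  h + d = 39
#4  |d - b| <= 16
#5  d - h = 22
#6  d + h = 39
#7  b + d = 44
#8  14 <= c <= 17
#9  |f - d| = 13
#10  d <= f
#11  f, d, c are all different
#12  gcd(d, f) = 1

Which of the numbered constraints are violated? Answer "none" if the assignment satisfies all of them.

#1 c = 16 ≠ 18, but h = 10 = 10 (second disjunct) — holds.
#2 a + f = 32; 32 mod 7 = 4 — holds.
#3 h + d = 10 + 29 = 39 — holds.
#4 |29 - 15| = 14; 14 ≤ 16 — holds.
#5 d - h = 29 - 10 = 19, not 22 — fails.
#6 d + h = 29 + 10 = 39 — holds.
#7 b + d = 15 + 29 = 44 — holds.
#8 c = 16 lies in [14, 17] — holds.
#9 |17 - 29| = 12, not 13 — fails.
#10 d = 29, f = 17; 29 > 17 (want ≤) — fails.
#11 values 17, 29, 16 are pairwise distinct — holds.
#12 gcd(29, 17) = 1 — holds.

Violated: 5, 9, and 10.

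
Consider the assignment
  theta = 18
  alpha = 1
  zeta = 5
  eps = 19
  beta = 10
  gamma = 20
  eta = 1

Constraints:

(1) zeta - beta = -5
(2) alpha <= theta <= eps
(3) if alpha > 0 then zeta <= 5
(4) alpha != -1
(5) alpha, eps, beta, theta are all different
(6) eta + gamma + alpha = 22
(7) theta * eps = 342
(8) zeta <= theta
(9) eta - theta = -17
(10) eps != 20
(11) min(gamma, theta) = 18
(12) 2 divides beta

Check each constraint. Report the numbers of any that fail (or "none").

No violations.

(1) zeta - beta = 5 - 10 = -5 — holds.
(2) values 1 <= 18 <= 19 — holds.
(3) alpha = 1 > 0, so we need zeta ≤ 5; zeta = 5 ≤ 5 — holds.
(4) alpha = 1, and 1 ≠ -1 — holds.
(5) values 1, 19, 10, 18 are pairwise distinct — holds.
(6) eta + gamma + alpha = 1 + 20 + 1 = 22 — holds.
(7) theta * eps = 18 * 19 = 342 — holds.
(8) zeta = 5, theta = 18; 5 ≤ 18 — holds.
(9) eta - theta = 1 - 18 = -17 — holds.
(10) eps = 19, and 19 ≠ 20 — holds.
(11) min(20, 18) = 18 — holds.
(12) 10 / 2 = 5, so 2 divides 10 — holds.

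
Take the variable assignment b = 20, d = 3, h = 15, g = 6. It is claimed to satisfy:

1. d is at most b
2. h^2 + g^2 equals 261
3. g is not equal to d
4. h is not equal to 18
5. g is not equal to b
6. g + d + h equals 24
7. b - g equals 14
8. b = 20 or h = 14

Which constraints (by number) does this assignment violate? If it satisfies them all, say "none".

1. d = 3, b = 20; 3 ≤ 20 — holds.
2. h^2 + g^2 = 15^2 + 6^2 = 225 + 36 = 261 — holds.
3. g = 6, d = 3; distinct — holds.
4. h = 15, and 15 ≠ 18 — holds.
5. g = 6, b = 20; distinct — holds.
6. g + d + h = 6 + 3 + 15 = 24 — holds.
7. b - g = 20 - 6 = 14 — holds.
8. b = 20 = 20 (first disjunct) — holds.

The assignment satisfies every constraint.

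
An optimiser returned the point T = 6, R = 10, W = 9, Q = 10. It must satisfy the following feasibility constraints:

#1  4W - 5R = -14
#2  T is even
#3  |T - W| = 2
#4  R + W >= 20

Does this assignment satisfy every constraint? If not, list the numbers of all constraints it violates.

#1 4W - 5R = 4(9) - 5(10) = -14 — satisfied.
#2 T = 6 is even — satisfied.
#3 |6 - 9| = 3, not 2 — violated.
#4 R + W = 10 + 9 = 19; 19 < 20, bound 20 not met — violated.

No — constraints 3 and 4 are not satisfied.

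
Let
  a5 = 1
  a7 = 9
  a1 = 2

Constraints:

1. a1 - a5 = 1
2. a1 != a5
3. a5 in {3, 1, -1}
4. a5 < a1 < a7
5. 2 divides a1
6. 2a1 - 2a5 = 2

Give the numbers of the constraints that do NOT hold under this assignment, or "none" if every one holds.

No violations.

1. a1 - a5 = 2 - 1 = 1 — satisfied.
2. a1 = 2, a5 = 1; distinct — satisfied.
3. a5 = 1 is in {3, 1, -1} — satisfied.
4. values 1 < 2 < 9 — satisfied.
5. 2 / 2 = 1, so 2 divides 2 — satisfied.
6. 2a1 - 2a5 = 2(2) - 2(1) = 2 — satisfied.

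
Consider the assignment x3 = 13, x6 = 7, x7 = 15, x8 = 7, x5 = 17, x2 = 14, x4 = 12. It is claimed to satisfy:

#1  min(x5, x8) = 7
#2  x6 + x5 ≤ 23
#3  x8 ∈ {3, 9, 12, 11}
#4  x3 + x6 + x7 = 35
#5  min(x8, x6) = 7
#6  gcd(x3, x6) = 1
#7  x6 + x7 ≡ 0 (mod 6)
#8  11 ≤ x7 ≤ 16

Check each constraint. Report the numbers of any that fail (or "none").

#1 min(17, 7) = 7 — holds.
#2 x6 + x5 = 7 + 17 = 24; 24 > 23, bound 23 not met — does not hold.
#3 x8 = 7 is not in {3, 9, 12, 11} — does not hold.
#4 x3 + x6 + x7 = 13 + 7 + 15 = 35 — holds.
#5 min(7, 7) = 7 — holds.
#6 gcd(13, 7) = 1 — holds.
#7 x6 + x7 = 22; 22 mod 6 = 4, not 0 — does not hold.
#8 x7 = 15 lies in [11, 16] — holds.

Constraints 2, 3, and 7 do not hold.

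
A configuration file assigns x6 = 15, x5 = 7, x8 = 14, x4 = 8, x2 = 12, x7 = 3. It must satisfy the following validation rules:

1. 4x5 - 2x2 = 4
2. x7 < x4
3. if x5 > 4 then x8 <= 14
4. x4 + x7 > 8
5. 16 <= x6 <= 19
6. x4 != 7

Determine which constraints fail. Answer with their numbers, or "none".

The assignment fails constraint 5.

1. 4x5 - 2x2 = 4(7) - 2(12) = 4  OK
2. x7 = 3, x4 = 8; 3 < 8  OK
3. x5 = 7 > 4, so we need x8 ≤ 14; x8 = 14 ≤ 14  OK
4. x4 + x7 = 8 + 3 = 11; 11 > 8  OK
5. x6 = 15 is outside [16, 19]  FAIL
6. x4 = 8, and 8 ≠ 7  OK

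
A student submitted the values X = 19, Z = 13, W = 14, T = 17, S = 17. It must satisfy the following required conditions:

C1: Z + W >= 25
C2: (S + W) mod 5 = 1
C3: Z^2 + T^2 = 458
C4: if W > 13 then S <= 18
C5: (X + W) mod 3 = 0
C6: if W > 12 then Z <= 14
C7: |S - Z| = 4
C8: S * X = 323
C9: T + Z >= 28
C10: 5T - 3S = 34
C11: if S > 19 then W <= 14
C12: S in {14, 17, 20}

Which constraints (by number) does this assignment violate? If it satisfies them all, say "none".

None — every constraint holds.

C1: Z + W = 13 + 14 = 27; 27 ≥ 25  OK
C2: S + W = 31; 31 mod 5 = 1  OK
C3: Z^2 + T^2 = 13^2 + 17^2 = 169 + 289 = 458  OK
C4: W = 14 > 13, so we need S ≤ 18; S = 17 ≤ 18  OK
C5: X + W = 33; 33 mod 3 = 0  OK
C6: W = 14 > 12, so we need Z ≤ 14; Z = 13 ≤ 14  OK
C7: |17 - 13| = 4  OK
C8: S * X = 17 * 19 = 323  OK
C9: T + Z = 17 + 13 = 30; 30 ≥ 28  OK
C10: 5T - 3S = 5(17) - 3(17) = 34  OK
C11: S = 17, not > 19; antecedent false, conditional vacuously true  OK
C12: S = 17 is in {14, 17, 20}  OK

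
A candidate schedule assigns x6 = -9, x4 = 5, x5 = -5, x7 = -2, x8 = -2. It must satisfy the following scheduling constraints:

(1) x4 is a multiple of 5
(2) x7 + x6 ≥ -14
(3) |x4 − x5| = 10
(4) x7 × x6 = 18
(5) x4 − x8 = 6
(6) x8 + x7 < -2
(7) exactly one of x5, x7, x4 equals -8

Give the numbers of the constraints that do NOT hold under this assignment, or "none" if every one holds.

The assignment fails constraints 5 and 7.

(1) 5 / 5 = 1, so 5 divides 5  OK
(2) x7 + x6 = -2 + (-9) = -11; -11 ≥ -14  OK
(3) |5 − (-5)| = 10  OK
(4) x7 × x6 = -2 × (-9) = 18  OK
(5) x4 − x8 = 5 − (-2) = 7, not 6  FAIL
(6) x8 + x7 = -2 + (-2) = -4; -4 < -2  OK
(7) x5=-5, x7=-2, x4=5; 0 of them equal -8, not exactly one  FAIL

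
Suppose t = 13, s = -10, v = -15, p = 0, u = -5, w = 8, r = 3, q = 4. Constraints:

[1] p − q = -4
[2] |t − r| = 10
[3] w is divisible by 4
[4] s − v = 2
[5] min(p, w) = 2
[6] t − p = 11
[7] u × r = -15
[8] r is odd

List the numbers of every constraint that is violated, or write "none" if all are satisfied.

The assignment fails constraints 4, 5, 6.

[1] p − q = 0 − 4 = -4  ✔
[2] |13 − 3| = 10  ✔
[3] 8 / 4 = 2, so 4 divides 8  ✔
[4] s − v = -10 − (-15) = 5, not 2  ✘
[5] min(0, 8) = 0, not 2  ✘
[6] t − p = 13 − 0 = 13, not 11  ✘
[7] u × r = -5 × 3 = -15  ✔
[8] r = 3 is odd  ✔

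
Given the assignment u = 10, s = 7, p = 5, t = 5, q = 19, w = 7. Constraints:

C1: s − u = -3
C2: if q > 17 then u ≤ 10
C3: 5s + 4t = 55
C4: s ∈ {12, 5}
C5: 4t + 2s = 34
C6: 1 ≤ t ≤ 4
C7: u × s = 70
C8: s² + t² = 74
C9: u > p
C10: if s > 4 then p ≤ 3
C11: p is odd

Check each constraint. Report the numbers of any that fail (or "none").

Constraints 4, 6, 10 do not hold.

C1: s − u = 7 − 10 = -3 — holds.
C2: q = 19 > 17, so we need u ≤ 10; u = 10 ≤ 10 — holds.
C3: 5s + 4t = 5(7) + 4(5) = 55 — holds.
C4: s = 7 is not in {12, 5} — fails.
C5: 4t + 2s = 4(5) + 2(7) = 34 — holds.
C6: t = 5 is outside [1, 4] — fails.
C7: u × s = 10 × 7 = 70 — holds.
C8: s² + t² = 7² + 5² = 49 + 25 = 74 — holds.
C9: u = 10, p = 5; 10 > 5 — holds.
C10: s = 7 > 4, so we need p ≤ 3; but p = 5 > 3 — fails.
C11: p = 5 is odd — holds.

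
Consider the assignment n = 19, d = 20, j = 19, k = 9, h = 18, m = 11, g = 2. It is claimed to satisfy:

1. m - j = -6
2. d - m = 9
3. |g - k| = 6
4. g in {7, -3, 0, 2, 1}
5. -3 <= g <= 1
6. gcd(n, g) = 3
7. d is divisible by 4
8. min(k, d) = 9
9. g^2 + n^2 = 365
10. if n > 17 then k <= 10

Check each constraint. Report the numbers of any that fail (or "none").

1. m - j = 11 - 19 = -8, not -6  FAIL
2. d - m = 20 - 11 = 9  OK
3. |2 - 9| = 7, not 6  FAIL
4. g = 2 is in {7, -3, 0, 2, 1}  OK
5. g = 2 is outside [-3, 1]  FAIL
6. gcd(19, 2) = 1, not 3  FAIL
7. 20 / 4 = 5, so 4 divides 20  OK
8. min(9, 20) = 9  OK
9. g^2 + n^2 = 2^2 + 19^2 = 4 + 361 = 365  OK
10. n = 19 > 17, so we need k ≤ 10; k = 9 ≤ 10  OK

Violated: 1, 3, 5, 6.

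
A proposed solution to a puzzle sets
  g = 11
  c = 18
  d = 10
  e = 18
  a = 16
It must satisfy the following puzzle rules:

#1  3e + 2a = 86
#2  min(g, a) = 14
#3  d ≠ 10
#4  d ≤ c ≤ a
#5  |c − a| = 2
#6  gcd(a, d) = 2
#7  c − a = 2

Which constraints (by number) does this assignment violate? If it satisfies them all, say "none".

Constraints 2, 3, 4 do not hold.

#1 3e + 2a = 3(18) + 2(16) = 86  OK
#2 min(11, 16) = 11, not 14  FAIL
#3 d = 10, but 10 is required to differ  FAIL
#4 values 10, 18, 16; c = 18 is not ≤ a = 16  FAIL
#5 |18 − 16| = 2  OK
#6 gcd(16, 10) = 2  OK
#7 c − a = 18 − 16 = 2  OK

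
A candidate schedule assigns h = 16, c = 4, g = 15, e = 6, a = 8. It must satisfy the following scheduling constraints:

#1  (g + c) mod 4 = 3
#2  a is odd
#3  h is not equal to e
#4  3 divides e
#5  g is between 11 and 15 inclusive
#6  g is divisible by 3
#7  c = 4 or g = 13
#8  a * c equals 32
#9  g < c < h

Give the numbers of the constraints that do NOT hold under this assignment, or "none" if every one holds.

Constraints 2 and 9 do not hold.

#1 g + c = 19; 19 mod 4 = 3 — OK.
#2 a = 8 is even — violated.
#3 h = 16, e = 6; distinct — OK.
#4 6 / 3 = 2, so 3 divides 6 — OK.
#5 g = 15 lies in [11, 15] — OK.
#6 15 / 3 = 5, so 3 divides 15 — OK.
#7 c = 4 = 4 (first disjunct) — OK.
#8 a * c = 8 * 4 = 32 — OK.
#9 values 15, 4, 16; g = 15 is not < c = 4 — violated.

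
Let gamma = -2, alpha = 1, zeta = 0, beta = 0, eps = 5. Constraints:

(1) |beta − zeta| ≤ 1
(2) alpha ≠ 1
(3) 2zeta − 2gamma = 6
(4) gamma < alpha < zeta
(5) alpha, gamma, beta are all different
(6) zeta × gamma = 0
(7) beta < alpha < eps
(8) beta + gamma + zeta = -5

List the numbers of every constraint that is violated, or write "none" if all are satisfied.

No — constraints 2, 3, 4, and 8 are not satisfied.

(1) |0 − 0| = 0; 0 ≤ 1  yes
(2) alpha = 1, but 1 is required to differ  no
(3) 2zeta − 2gamma = 2(0) − 2(-2) = 4, not 6  no
(4) values -2, 1, 0; alpha = 1 is not < zeta = 0  no
(5) values 1, -2, 0 are pairwise distinct  yes
(6) zeta × gamma = 0 × (-2) = 0  yes
(7) values 0 < 1 < 5  yes
(8) beta + gamma + zeta = 0 + (-2) + 0 = -2, not -5  no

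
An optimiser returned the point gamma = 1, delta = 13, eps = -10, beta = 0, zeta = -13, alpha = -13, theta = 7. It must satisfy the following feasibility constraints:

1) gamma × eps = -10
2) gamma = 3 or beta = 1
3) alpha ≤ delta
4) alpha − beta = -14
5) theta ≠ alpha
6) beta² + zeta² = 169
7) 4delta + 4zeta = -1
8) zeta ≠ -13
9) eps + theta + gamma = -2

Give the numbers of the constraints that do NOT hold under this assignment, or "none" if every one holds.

No — constraints 2, 4, 7, 8 are not satisfied.

1) gamma × eps = 1 × (-10) = -10 — holds.
2) gamma = 1 ≠ 3 and beta = 0 ≠ 1; both disjuncts false — fails.
3) alpha = -13, delta = 13; -13 ≤ 13 — holds.
4) alpha − beta = -13 − 0 = -13, not -14 — fails.
5) theta = 7, alpha = -13; distinct — holds.
6) beta² + zeta² = 0² + (-13)² = 0 + 169 = 169 — holds.
7) 4delta + 4zeta = 4(13) + 4(-13) = 0, not -1 — fails.
8) zeta = -13, but -13 is required to differ — fails.
9) eps + theta + gamma = -10 + 7 + 1 = -2 — holds.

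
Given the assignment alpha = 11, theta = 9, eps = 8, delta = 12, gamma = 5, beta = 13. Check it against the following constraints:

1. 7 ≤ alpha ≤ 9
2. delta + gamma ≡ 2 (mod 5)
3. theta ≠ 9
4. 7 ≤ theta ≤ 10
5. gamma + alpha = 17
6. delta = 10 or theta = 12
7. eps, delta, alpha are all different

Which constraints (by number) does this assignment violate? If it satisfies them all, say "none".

Constraints 1, 3, 5, and 6 are violated.

1. alpha = 11 is outside [7, 9] — fails.
2. delta + gamma = 17; 17 mod 5 = 2 — holds.
3. theta = 9, but 9 is required to differ — fails.
4. theta = 9 lies in [7, 10] — holds.
5. gamma + alpha = 5 + 11 = 16, not 17 — fails.
6. delta = 12 ≠ 10 and theta = 9 ≠ 12; both disjuncts false — fails.
7. values 8, 12, 11 are pairwise distinct — holds.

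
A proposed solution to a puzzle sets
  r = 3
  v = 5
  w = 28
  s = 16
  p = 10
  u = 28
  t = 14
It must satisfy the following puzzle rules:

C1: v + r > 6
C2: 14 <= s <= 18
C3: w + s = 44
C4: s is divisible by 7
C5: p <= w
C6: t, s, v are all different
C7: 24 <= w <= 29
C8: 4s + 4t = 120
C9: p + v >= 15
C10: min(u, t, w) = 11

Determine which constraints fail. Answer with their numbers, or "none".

Constraints 4 and 10 are violated.

C1: v + r = 5 + 3 = 8; 8 > 6 — holds.
C2: s = 16 lies in [14, 18] — holds.
C3: w + s = 28 + 16 = 44 — holds.
C4: 16 = 7*2 + 2, so 7 does not divide 16 — fails.
C5: p = 10, w = 28; 10 ≤ 28 — holds.
C6: values 14, 16, 5 are pairwise distinct — holds.
C7: w = 28 lies in [24, 29] — holds.
C8: 4s + 4t = 4(16) + 4(14) = 120 — holds.
C9: p + v = 10 + 5 = 15; 15 ≥ 15 — holds.
C10: min(28, 14, 28) = 14, not 11 — fails.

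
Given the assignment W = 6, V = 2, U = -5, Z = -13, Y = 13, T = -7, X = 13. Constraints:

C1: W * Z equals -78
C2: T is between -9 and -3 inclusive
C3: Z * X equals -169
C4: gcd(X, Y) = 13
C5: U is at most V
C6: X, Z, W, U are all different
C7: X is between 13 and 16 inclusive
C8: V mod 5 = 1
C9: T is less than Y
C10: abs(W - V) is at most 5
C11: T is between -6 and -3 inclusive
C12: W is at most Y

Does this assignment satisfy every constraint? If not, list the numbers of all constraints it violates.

No — constraints 8 and 11 are not satisfied.

C1: W * Z = 6 * (-13) = -78  true
C2: T = -7 lies in [-9, -3]  true
C3: Z * X = -13 * 13 = -169  true
C4: gcd(13, 13) = 13  true
C5: U = -5, V = 2; -5 ≤ 2  true
C6: values 13, -13, 6, -5 are pairwise distinct  true
C7: X = 13 lies in [13, 16]  true
C8: 2 mod 5 = 2, not 1  false
C9: T = -7, Y = 13; -7 < 13  true
C10: abs(6 - 2) = 4; 4 ≤ 5  true
C11: T = -7 is outside [-6, -3]  false
C12: W = 6, Y = 13; 6 ≤ 13  true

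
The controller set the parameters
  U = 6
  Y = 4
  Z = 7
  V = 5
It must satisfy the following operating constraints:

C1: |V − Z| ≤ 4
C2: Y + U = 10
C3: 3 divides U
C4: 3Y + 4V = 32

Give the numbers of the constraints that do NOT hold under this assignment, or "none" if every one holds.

All constraints are satisfied.

C1: |5 − 7| = 2; 2 ≤ 4 — holds.
C2: Y + U = 4 + 6 = 10 — holds.
C3: 6 / 3 = 2, so 3 divides 6 — holds.
C4: 3Y + 4V = 3(4) + 4(5) = 32 — holds.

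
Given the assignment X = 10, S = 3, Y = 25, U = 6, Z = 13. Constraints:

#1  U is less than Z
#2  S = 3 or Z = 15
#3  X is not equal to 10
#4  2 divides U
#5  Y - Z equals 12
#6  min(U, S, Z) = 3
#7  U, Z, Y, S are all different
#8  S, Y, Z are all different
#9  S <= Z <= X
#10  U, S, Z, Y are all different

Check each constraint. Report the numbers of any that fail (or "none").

#1 U = 6, Z = 13; 6 < 13 — OK.
#2 S = 3 = 3 (first disjunct) — OK.
#3 X = 10, but 10 is required to differ — violated.
#4 6 / 2 = 3, so 2 divides 6 — OK.
#5 Y - Z = 25 - 13 = 12 — OK.
#6 min(6, 3, 13) = 3 — OK.
#7 values 6, 13, 25, 3 are pairwise distinct — OK.
#8 values 3, 25, 13 are pairwise distinct — OK.
#9 values 3, 13, 10; Z = 13 is not <= X = 10 — violated.
#10 values 6, 3, 13, 25 are pairwise distinct — OK.

No — constraints 3 and 9 are not satisfied.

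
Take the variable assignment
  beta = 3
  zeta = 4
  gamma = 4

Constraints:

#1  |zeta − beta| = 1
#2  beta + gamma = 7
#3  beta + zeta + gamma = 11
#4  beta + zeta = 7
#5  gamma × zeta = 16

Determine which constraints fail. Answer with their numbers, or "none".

The assignment satisfies every constraint.

#1 |4 − 3| = 1 — OK.
#2 beta + gamma = 3 + 4 = 7 — OK.
#3 beta + zeta + gamma = 3 + 4 + 4 = 11 — OK.
#4 beta + zeta = 3 + 4 = 7 — OK.
#5 gamma × zeta = 4 × 4 = 16 — OK.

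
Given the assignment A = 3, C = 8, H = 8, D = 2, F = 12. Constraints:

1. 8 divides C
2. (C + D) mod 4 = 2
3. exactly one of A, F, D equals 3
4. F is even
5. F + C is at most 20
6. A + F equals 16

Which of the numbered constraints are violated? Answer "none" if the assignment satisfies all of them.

1. 8 / 8 = 1, so 8 divides 8 — satisfied.
2. C + D = 10; 10 mod 4 = 2 — satisfied.
3. A=3, F=12, D=2; 1 of them equals 3 — satisfied.
4. F = 12 is even — satisfied.
5. F + C = 12 + 8 = 20; 20 ≤ 20 — satisfied.
6. A + F = 3 + 12 = 15, not 16 — violated.

No — constraint 6 is not satisfied.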